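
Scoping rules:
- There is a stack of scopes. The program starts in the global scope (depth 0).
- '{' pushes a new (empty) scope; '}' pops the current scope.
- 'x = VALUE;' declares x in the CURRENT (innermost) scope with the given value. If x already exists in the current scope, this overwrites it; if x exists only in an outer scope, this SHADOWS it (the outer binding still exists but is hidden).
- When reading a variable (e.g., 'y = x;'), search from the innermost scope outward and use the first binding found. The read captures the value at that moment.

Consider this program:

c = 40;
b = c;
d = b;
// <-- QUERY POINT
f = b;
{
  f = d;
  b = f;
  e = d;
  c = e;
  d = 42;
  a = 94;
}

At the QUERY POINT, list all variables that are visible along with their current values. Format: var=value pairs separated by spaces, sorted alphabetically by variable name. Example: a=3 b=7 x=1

Answer: b=40 c=40 d=40

Derivation:
Step 1: declare c=40 at depth 0
Step 2: declare b=(read c)=40 at depth 0
Step 3: declare d=(read b)=40 at depth 0
Visible at query point: b=40 c=40 d=40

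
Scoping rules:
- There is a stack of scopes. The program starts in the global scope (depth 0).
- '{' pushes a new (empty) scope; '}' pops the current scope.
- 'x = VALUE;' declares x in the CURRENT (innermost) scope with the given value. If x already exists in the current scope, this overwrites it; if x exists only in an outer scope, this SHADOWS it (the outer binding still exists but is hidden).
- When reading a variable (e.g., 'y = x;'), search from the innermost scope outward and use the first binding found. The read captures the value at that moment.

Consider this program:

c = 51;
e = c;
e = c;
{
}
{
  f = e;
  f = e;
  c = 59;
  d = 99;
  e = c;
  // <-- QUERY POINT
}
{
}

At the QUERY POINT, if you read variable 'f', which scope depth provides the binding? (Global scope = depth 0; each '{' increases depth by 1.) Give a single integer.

Step 1: declare c=51 at depth 0
Step 2: declare e=(read c)=51 at depth 0
Step 3: declare e=(read c)=51 at depth 0
Step 4: enter scope (depth=1)
Step 5: exit scope (depth=0)
Step 6: enter scope (depth=1)
Step 7: declare f=(read e)=51 at depth 1
Step 8: declare f=(read e)=51 at depth 1
Step 9: declare c=59 at depth 1
Step 10: declare d=99 at depth 1
Step 11: declare e=(read c)=59 at depth 1
Visible at query point: c=59 d=99 e=59 f=51

Answer: 1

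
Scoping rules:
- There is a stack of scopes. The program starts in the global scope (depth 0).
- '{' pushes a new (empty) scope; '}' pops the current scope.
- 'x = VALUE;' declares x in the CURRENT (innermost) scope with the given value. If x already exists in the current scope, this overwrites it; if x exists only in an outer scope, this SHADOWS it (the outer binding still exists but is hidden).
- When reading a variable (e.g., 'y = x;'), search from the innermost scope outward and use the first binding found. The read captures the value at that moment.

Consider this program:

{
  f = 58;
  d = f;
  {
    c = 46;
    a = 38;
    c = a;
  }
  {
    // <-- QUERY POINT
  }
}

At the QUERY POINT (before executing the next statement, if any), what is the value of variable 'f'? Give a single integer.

Answer: 58

Derivation:
Step 1: enter scope (depth=1)
Step 2: declare f=58 at depth 1
Step 3: declare d=(read f)=58 at depth 1
Step 4: enter scope (depth=2)
Step 5: declare c=46 at depth 2
Step 6: declare a=38 at depth 2
Step 7: declare c=(read a)=38 at depth 2
Step 8: exit scope (depth=1)
Step 9: enter scope (depth=2)
Visible at query point: d=58 f=58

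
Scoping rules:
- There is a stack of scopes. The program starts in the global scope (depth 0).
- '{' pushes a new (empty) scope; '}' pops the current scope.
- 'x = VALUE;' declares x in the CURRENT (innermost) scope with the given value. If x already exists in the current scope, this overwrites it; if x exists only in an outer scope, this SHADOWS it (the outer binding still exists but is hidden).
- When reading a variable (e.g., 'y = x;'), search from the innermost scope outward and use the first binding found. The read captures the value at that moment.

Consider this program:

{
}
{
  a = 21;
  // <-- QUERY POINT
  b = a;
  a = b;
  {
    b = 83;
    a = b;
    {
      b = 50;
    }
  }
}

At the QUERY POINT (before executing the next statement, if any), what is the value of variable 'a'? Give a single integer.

Answer: 21

Derivation:
Step 1: enter scope (depth=1)
Step 2: exit scope (depth=0)
Step 3: enter scope (depth=1)
Step 4: declare a=21 at depth 1
Visible at query point: a=21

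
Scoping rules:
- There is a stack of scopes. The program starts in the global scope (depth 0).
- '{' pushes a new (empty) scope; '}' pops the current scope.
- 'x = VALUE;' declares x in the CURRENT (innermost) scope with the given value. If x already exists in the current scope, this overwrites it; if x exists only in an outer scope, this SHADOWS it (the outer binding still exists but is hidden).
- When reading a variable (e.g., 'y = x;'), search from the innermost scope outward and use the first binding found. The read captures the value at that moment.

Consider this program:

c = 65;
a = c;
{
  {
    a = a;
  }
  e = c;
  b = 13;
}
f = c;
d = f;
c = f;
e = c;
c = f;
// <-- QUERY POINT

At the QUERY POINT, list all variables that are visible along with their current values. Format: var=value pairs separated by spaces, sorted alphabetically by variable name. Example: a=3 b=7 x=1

Step 1: declare c=65 at depth 0
Step 2: declare a=(read c)=65 at depth 0
Step 3: enter scope (depth=1)
Step 4: enter scope (depth=2)
Step 5: declare a=(read a)=65 at depth 2
Step 6: exit scope (depth=1)
Step 7: declare e=(read c)=65 at depth 1
Step 8: declare b=13 at depth 1
Step 9: exit scope (depth=0)
Step 10: declare f=(read c)=65 at depth 0
Step 11: declare d=(read f)=65 at depth 0
Step 12: declare c=(read f)=65 at depth 0
Step 13: declare e=(read c)=65 at depth 0
Step 14: declare c=(read f)=65 at depth 0
Visible at query point: a=65 c=65 d=65 e=65 f=65

Answer: a=65 c=65 d=65 e=65 f=65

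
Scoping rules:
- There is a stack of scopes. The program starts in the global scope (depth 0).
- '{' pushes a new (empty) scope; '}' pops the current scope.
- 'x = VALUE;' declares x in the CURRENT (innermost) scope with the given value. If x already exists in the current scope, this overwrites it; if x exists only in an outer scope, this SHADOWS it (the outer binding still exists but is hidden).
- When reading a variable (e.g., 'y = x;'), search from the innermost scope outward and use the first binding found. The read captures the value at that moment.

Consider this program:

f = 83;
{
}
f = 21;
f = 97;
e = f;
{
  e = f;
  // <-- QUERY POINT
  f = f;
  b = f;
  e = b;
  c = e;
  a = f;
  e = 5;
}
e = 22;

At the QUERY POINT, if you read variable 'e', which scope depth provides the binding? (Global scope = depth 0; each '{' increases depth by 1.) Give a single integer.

Answer: 1

Derivation:
Step 1: declare f=83 at depth 0
Step 2: enter scope (depth=1)
Step 3: exit scope (depth=0)
Step 4: declare f=21 at depth 0
Step 5: declare f=97 at depth 0
Step 6: declare e=(read f)=97 at depth 0
Step 7: enter scope (depth=1)
Step 8: declare e=(read f)=97 at depth 1
Visible at query point: e=97 f=97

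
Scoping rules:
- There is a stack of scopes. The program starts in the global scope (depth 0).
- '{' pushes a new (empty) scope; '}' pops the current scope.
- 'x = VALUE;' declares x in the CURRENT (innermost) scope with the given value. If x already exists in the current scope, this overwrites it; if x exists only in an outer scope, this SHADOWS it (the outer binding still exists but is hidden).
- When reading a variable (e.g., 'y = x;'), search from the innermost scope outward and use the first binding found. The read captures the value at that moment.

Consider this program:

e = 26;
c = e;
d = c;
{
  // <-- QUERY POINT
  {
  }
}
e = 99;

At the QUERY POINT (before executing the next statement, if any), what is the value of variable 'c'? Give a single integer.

Answer: 26

Derivation:
Step 1: declare e=26 at depth 0
Step 2: declare c=(read e)=26 at depth 0
Step 3: declare d=(read c)=26 at depth 0
Step 4: enter scope (depth=1)
Visible at query point: c=26 d=26 e=26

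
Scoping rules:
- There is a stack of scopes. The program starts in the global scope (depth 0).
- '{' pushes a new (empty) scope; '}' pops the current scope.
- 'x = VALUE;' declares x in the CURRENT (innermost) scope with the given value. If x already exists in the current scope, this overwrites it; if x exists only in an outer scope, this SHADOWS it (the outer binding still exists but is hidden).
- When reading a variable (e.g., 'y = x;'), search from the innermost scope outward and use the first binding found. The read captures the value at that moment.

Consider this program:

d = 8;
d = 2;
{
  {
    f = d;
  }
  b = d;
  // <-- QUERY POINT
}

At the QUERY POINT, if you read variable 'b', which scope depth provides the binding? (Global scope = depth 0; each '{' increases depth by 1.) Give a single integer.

Step 1: declare d=8 at depth 0
Step 2: declare d=2 at depth 0
Step 3: enter scope (depth=1)
Step 4: enter scope (depth=2)
Step 5: declare f=(read d)=2 at depth 2
Step 6: exit scope (depth=1)
Step 7: declare b=(read d)=2 at depth 1
Visible at query point: b=2 d=2

Answer: 1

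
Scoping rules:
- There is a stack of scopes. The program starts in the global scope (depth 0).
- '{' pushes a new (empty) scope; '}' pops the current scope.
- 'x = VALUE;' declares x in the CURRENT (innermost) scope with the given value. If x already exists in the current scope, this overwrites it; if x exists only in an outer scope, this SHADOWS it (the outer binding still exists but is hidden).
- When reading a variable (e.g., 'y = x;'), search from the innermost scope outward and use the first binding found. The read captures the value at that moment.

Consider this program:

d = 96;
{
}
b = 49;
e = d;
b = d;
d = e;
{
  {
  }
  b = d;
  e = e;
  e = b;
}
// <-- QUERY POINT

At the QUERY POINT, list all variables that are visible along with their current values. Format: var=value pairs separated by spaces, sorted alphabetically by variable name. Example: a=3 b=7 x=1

Answer: b=96 d=96 e=96

Derivation:
Step 1: declare d=96 at depth 0
Step 2: enter scope (depth=1)
Step 3: exit scope (depth=0)
Step 4: declare b=49 at depth 0
Step 5: declare e=(read d)=96 at depth 0
Step 6: declare b=(read d)=96 at depth 0
Step 7: declare d=(read e)=96 at depth 0
Step 8: enter scope (depth=1)
Step 9: enter scope (depth=2)
Step 10: exit scope (depth=1)
Step 11: declare b=(read d)=96 at depth 1
Step 12: declare e=(read e)=96 at depth 1
Step 13: declare e=(read b)=96 at depth 1
Step 14: exit scope (depth=0)
Visible at query point: b=96 d=96 e=96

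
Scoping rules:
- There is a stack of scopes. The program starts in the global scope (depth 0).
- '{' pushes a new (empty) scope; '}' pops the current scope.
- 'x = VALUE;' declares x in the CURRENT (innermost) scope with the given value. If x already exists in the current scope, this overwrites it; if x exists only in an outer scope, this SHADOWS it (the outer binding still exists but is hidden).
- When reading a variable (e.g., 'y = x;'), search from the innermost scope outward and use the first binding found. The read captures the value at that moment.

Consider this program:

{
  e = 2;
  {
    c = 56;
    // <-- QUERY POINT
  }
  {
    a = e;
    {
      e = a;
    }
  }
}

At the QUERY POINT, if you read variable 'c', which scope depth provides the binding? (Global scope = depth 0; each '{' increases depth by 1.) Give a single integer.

Step 1: enter scope (depth=1)
Step 2: declare e=2 at depth 1
Step 3: enter scope (depth=2)
Step 4: declare c=56 at depth 2
Visible at query point: c=56 e=2

Answer: 2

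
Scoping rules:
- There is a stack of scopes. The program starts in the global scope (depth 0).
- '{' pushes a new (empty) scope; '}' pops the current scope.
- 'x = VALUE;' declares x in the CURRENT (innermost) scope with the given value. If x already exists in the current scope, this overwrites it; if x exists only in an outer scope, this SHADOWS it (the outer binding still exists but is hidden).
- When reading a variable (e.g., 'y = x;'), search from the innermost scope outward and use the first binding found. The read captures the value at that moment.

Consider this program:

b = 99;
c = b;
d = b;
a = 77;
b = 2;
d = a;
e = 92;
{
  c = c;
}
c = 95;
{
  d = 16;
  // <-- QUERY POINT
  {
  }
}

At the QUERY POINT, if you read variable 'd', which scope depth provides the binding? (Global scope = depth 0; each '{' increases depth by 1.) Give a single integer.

Answer: 1

Derivation:
Step 1: declare b=99 at depth 0
Step 2: declare c=(read b)=99 at depth 0
Step 3: declare d=(read b)=99 at depth 0
Step 4: declare a=77 at depth 0
Step 5: declare b=2 at depth 0
Step 6: declare d=(read a)=77 at depth 0
Step 7: declare e=92 at depth 0
Step 8: enter scope (depth=1)
Step 9: declare c=(read c)=99 at depth 1
Step 10: exit scope (depth=0)
Step 11: declare c=95 at depth 0
Step 12: enter scope (depth=1)
Step 13: declare d=16 at depth 1
Visible at query point: a=77 b=2 c=95 d=16 e=92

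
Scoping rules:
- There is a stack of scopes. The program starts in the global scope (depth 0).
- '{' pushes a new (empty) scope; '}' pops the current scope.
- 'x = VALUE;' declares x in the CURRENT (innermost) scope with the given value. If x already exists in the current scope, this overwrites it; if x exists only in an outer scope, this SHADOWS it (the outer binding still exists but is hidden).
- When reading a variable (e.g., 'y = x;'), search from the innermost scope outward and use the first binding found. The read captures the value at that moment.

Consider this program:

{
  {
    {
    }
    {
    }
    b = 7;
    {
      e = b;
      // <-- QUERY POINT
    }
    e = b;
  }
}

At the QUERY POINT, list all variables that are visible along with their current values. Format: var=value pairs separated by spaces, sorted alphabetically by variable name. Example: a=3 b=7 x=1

Step 1: enter scope (depth=1)
Step 2: enter scope (depth=2)
Step 3: enter scope (depth=3)
Step 4: exit scope (depth=2)
Step 5: enter scope (depth=3)
Step 6: exit scope (depth=2)
Step 7: declare b=7 at depth 2
Step 8: enter scope (depth=3)
Step 9: declare e=(read b)=7 at depth 3
Visible at query point: b=7 e=7

Answer: b=7 e=7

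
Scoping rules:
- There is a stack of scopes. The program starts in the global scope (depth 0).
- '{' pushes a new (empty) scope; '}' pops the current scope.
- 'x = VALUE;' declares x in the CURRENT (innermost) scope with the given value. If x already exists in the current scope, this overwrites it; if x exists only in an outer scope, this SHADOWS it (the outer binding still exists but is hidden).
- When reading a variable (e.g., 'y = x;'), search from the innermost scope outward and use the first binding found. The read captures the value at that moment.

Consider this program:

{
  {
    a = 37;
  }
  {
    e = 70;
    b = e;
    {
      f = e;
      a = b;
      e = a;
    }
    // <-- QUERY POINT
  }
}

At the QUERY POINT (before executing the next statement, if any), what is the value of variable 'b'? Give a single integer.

Answer: 70

Derivation:
Step 1: enter scope (depth=1)
Step 2: enter scope (depth=2)
Step 3: declare a=37 at depth 2
Step 4: exit scope (depth=1)
Step 5: enter scope (depth=2)
Step 6: declare e=70 at depth 2
Step 7: declare b=(read e)=70 at depth 2
Step 8: enter scope (depth=3)
Step 9: declare f=(read e)=70 at depth 3
Step 10: declare a=(read b)=70 at depth 3
Step 11: declare e=(read a)=70 at depth 3
Step 12: exit scope (depth=2)
Visible at query point: b=70 e=70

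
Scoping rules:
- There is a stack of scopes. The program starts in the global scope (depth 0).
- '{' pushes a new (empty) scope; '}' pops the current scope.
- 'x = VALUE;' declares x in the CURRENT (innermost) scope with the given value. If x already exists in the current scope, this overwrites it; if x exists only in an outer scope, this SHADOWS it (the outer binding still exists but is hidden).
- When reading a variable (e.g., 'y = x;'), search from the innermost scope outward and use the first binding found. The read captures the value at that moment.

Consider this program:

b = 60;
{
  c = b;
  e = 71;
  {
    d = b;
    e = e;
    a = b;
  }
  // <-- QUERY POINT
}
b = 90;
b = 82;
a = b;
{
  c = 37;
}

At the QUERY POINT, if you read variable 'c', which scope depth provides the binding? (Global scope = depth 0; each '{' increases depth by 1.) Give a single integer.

Step 1: declare b=60 at depth 0
Step 2: enter scope (depth=1)
Step 3: declare c=(read b)=60 at depth 1
Step 4: declare e=71 at depth 1
Step 5: enter scope (depth=2)
Step 6: declare d=(read b)=60 at depth 2
Step 7: declare e=(read e)=71 at depth 2
Step 8: declare a=(read b)=60 at depth 2
Step 9: exit scope (depth=1)
Visible at query point: b=60 c=60 e=71

Answer: 1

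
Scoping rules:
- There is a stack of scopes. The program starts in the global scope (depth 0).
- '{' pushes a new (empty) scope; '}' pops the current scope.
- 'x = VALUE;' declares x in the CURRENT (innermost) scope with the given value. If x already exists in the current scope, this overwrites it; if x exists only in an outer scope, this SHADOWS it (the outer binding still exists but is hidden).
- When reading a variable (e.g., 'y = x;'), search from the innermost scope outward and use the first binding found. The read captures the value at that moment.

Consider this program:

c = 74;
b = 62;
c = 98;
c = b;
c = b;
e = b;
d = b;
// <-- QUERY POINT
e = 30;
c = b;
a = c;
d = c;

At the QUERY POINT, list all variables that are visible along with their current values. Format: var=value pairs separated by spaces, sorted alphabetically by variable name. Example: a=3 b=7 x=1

Answer: b=62 c=62 d=62 e=62

Derivation:
Step 1: declare c=74 at depth 0
Step 2: declare b=62 at depth 0
Step 3: declare c=98 at depth 0
Step 4: declare c=(read b)=62 at depth 0
Step 5: declare c=(read b)=62 at depth 0
Step 6: declare e=(read b)=62 at depth 0
Step 7: declare d=(read b)=62 at depth 0
Visible at query point: b=62 c=62 d=62 e=62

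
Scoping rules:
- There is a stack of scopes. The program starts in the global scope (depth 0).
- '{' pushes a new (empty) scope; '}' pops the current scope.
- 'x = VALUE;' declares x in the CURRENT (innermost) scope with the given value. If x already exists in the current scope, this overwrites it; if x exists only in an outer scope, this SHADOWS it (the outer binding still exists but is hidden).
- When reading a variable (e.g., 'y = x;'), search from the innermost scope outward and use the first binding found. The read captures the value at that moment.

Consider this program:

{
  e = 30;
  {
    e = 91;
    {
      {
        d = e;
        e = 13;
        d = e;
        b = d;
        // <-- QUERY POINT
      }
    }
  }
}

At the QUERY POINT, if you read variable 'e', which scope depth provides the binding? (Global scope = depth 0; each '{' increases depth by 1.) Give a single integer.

Step 1: enter scope (depth=1)
Step 2: declare e=30 at depth 1
Step 3: enter scope (depth=2)
Step 4: declare e=91 at depth 2
Step 5: enter scope (depth=3)
Step 6: enter scope (depth=4)
Step 7: declare d=(read e)=91 at depth 4
Step 8: declare e=13 at depth 4
Step 9: declare d=(read e)=13 at depth 4
Step 10: declare b=(read d)=13 at depth 4
Visible at query point: b=13 d=13 e=13

Answer: 4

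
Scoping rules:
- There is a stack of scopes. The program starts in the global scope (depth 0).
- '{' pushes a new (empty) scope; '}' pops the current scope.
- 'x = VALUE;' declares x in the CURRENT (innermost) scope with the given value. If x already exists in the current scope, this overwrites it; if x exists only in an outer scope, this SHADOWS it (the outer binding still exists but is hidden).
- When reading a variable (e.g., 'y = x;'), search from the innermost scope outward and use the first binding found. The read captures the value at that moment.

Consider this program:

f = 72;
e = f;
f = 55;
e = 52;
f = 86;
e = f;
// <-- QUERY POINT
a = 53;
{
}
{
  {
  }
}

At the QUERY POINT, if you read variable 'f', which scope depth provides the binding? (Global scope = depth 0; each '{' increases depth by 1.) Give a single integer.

Step 1: declare f=72 at depth 0
Step 2: declare e=(read f)=72 at depth 0
Step 3: declare f=55 at depth 0
Step 4: declare e=52 at depth 0
Step 5: declare f=86 at depth 0
Step 6: declare e=(read f)=86 at depth 0
Visible at query point: e=86 f=86

Answer: 0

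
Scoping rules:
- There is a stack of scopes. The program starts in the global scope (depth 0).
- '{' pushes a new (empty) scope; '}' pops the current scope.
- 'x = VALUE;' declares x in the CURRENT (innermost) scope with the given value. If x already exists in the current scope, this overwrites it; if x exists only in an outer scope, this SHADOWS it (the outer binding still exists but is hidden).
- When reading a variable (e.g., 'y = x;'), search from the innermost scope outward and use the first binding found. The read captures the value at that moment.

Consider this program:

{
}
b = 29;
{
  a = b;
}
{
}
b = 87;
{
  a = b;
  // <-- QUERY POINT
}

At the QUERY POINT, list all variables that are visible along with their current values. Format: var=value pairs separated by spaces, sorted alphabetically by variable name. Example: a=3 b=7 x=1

Step 1: enter scope (depth=1)
Step 2: exit scope (depth=0)
Step 3: declare b=29 at depth 0
Step 4: enter scope (depth=1)
Step 5: declare a=(read b)=29 at depth 1
Step 6: exit scope (depth=0)
Step 7: enter scope (depth=1)
Step 8: exit scope (depth=0)
Step 9: declare b=87 at depth 0
Step 10: enter scope (depth=1)
Step 11: declare a=(read b)=87 at depth 1
Visible at query point: a=87 b=87

Answer: a=87 b=87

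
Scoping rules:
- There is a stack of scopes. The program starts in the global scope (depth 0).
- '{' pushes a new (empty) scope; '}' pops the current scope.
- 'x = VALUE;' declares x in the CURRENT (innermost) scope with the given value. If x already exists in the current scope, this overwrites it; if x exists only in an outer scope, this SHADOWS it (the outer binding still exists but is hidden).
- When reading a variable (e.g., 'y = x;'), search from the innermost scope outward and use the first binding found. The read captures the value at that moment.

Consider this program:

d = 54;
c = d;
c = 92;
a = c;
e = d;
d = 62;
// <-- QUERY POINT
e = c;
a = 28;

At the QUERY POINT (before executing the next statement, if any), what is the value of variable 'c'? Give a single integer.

Answer: 92

Derivation:
Step 1: declare d=54 at depth 0
Step 2: declare c=(read d)=54 at depth 0
Step 3: declare c=92 at depth 0
Step 4: declare a=(read c)=92 at depth 0
Step 5: declare e=(read d)=54 at depth 0
Step 6: declare d=62 at depth 0
Visible at query point: a=92 c=92 d=62 e=54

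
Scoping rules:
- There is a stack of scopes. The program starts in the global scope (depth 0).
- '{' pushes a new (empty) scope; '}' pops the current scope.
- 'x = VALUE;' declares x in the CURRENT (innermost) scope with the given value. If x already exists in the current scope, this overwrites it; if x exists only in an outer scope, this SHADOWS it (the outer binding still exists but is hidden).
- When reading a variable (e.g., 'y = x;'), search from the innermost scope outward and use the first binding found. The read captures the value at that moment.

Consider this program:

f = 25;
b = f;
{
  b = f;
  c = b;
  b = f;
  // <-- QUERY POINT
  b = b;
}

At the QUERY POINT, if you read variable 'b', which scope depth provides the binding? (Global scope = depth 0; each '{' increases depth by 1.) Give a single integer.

Step 1: declare f=25 at depth 0
Step 2: declare b=(read f)=25 at depth 0
Step 3: enter scope (depth=1)
Step 4: declare b=(read f)=25 at depth 1
Step 5: declare c=(read b)=25 at depth 1
Step 6: declare b=(read f)=25 at depth 1
Visible at query point: b=25 c=25 f=25

Answer: 1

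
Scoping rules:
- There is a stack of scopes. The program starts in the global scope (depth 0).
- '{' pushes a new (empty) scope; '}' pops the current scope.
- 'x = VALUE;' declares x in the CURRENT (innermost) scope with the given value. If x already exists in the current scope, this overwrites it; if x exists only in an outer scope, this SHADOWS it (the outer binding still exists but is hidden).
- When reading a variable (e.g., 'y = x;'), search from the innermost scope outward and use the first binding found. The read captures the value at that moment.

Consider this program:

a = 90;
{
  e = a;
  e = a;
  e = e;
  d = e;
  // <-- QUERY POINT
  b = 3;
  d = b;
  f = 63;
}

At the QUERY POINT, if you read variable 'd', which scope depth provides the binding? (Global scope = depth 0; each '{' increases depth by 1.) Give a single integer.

Answer: 1

Derivation:
Step 1: declare a=90 at depth 0
Step 2: enter scope (depth=1)
Step 3: declare e=(read a)=90 at depth 1
Step 4: declare e=(read a)=90 at depth 1
Step 5: declare e=(read e)=90 at depth 1
Step 6: declare d=(read e)=90 at depth 1
Visible at query point: a=90 d=90 e=90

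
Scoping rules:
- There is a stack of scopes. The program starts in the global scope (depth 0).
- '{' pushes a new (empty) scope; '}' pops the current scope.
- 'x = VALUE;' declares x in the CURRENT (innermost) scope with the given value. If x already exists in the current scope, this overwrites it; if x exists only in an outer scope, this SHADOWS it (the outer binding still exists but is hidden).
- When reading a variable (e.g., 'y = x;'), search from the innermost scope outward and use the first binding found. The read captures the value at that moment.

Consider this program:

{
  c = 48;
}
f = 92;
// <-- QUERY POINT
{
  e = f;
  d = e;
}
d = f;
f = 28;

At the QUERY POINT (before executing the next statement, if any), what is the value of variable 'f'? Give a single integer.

Answer: 92

Derivation:
Step 1: enter scope (depth=1)
Step 2: declare c=48 at depth 1
Step 3: exit scope (depth=0)
Step 4: declare f=92 at depth 0
Visible at query point: f=92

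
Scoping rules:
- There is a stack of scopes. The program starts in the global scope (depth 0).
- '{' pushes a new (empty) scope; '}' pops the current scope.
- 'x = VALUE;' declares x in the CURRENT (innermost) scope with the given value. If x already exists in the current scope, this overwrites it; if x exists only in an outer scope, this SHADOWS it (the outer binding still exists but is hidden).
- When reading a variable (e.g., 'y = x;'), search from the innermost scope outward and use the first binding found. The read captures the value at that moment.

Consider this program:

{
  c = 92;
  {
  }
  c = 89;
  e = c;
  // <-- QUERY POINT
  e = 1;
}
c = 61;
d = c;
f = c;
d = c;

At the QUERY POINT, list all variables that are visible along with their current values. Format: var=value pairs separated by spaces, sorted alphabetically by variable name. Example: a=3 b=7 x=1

Answer: c=89 e=89

Derivation:
Step 1: enter scope (depth=1)
Step 2: declare c=92 at depth 1
Step 3: enter scope (depth=2)
Step 4: exit scope (depth=1)
Step 5: declare c=89 at depth 1
Step 6: declare e=(read c)=89 at depth 1
Visible at query point: c=89 e=89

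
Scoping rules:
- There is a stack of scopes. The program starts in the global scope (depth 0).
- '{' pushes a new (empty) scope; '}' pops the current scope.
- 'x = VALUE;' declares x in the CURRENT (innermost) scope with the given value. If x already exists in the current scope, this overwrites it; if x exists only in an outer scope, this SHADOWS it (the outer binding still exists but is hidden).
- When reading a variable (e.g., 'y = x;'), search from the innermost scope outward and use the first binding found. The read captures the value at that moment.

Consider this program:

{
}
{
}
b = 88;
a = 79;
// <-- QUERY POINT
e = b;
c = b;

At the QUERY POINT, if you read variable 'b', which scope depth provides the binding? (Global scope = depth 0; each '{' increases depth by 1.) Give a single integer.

Step 1: enter scope (depth=1)
Step 2: exit scope (depth=0)
Step 3: enter scope (depth=1)
Step 4: exit scope (depth=0)
Step 5: declare b=88 at depth 0
Step 6: declare a=79 at depth 0
Visible at query point: a=79 b=88

Answer: 0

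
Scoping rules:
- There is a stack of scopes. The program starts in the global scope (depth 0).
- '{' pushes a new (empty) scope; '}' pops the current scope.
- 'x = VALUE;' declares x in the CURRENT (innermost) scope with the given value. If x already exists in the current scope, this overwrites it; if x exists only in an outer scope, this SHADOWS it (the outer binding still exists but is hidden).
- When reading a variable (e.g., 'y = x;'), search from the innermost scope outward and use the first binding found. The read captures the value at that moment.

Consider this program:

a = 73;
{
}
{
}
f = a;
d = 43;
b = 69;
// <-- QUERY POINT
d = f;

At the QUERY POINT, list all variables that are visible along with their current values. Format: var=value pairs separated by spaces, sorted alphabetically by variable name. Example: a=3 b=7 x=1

Step 1: declare a=73 at depth 0
Step 2: enter scope (depth=1)
Step 3: exit scope (depth=0)
Step 4: enter scope (depth=1)
Step 5: exit scope (depth=0)
Step 6: declare f=(read a)=73 at depth 0
Step 7: declare d=43 at depth 0
Step 8: declare b=69 at depth 0
Visible at query point: a=73 b=69 d=43 f=73

Answer: a=73 b=69 d=43 f=73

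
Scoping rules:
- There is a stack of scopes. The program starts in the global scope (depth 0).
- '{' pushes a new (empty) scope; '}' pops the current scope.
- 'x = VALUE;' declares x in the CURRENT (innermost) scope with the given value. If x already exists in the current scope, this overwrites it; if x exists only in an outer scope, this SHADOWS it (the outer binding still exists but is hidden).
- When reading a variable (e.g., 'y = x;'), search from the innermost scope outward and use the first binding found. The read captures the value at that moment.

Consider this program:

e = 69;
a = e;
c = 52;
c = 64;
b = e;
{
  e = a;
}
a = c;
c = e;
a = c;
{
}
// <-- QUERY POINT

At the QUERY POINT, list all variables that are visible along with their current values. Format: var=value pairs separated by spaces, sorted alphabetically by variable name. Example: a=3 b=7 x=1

Answer: a=69 b=69 c=69 e=69

Derivation:
Step 1: declare e=69 at depth 0
Step 2: declare a=(read e)=69 at depth 0
Step 3: declare c=52 at depth 0
Step 4: declare c=64 at depth 0
Step 5: declare b=(read e)=69 at depth 0
Step 6: enter scope (depth=1)
Step 7: declare e=(read a)=69 at depth 1
Step 8: exit scope (depth=0)
Step 9: declare a=(read c)=64 at depth 0
Step 10: declare c=(read e)=69 at depth 0
Step 11: declare a=(read c)=69 at depth 0
Step 12: enter scope (depth=1)
Step 13: exit scope (depth=0)
Visible at query point: a=69 b=69 c=69 e=69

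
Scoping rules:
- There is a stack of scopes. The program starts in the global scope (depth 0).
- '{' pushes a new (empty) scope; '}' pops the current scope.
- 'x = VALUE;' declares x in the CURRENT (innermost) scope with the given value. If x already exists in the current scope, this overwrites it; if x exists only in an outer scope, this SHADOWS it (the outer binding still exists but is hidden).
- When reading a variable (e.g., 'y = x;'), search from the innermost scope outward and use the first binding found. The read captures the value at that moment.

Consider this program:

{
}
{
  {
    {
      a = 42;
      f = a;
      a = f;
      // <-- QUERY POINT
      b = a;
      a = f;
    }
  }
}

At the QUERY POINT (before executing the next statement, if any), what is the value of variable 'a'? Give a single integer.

Step 1: enter scope (depth=1)
Step 2: exit scope (depth=0)
Step 3: enter scope (depth=1)
Step 4: enter scope (depth=2)
Step 5: enter scope (depth=3)
Step 6: declare a=42 at depth 3
Step 7: declare f=(read a)=42 at depth 3
Step 8: declare a=(read f)=42 at depth 3
Visible at query point: a=42 f=42

Answer: 42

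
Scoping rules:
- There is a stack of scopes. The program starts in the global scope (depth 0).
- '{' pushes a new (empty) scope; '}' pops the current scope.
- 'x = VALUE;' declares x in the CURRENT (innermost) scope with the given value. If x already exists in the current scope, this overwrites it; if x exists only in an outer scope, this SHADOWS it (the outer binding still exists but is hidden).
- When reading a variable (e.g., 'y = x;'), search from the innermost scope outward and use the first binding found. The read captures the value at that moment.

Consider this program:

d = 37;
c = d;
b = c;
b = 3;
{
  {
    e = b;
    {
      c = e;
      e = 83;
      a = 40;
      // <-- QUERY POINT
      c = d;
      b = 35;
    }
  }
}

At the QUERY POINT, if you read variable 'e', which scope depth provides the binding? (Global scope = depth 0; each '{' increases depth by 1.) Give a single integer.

Step 1: declare d=37 at depth 0
Step 2: declare c=(read d)=37 at depth 0
Step 3: declare b=(read c)=37 at depth 0
Step 4: declare b=3 at depth 0
Step 5: enter scope (depth=1)
Step 6: enter scope (depth=2)
Step 7: declare e=(read b)=3 at depth 2
Step 8: enter scope (depth=3)
Step 9: declare c=(read e)=3 at depth 3
Step 10: declare e=83 at depth 3
Step 11: declare a=40 at depth 3
Visible at query point: a=40 b=3 c=3 d=37 e=83

Answer: 3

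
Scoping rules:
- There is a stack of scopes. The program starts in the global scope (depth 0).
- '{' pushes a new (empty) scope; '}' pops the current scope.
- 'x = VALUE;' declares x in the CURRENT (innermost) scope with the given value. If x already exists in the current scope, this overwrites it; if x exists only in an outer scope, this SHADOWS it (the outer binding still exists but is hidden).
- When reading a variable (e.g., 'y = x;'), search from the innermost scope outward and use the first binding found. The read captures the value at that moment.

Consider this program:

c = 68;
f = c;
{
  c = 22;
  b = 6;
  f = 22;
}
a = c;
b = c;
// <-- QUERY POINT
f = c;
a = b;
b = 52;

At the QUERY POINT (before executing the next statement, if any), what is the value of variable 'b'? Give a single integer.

Answer: 68

Derivation:
Step 1: declare c=68 at depth 0
Step 2: declare f=(read c)=68 at depth 0
Step 3: enter scope (depth=1)
Step 4: declare c=22 at depth 1
Step 5: declare b=6 at depth 1
Step 6: declare f=22 at depth 1
Step 7: exit scope (depth=0)
Step 8: declare a=(read c)=68 at depth 0
Step 9: declare b=(read c)=68 at depth 0
Visible at query point: a=68 b=68 c=68 f=68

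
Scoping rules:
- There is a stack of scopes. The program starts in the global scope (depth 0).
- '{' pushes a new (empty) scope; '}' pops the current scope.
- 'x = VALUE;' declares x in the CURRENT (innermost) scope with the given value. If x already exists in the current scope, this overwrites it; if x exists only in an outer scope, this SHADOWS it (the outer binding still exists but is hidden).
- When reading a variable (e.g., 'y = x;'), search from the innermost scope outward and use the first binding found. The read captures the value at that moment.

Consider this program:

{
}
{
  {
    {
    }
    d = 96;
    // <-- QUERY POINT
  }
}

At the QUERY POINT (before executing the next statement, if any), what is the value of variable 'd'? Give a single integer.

Step 1: enter scope (depth=1)
Step 2: exit scope (depth=0)
Step 3: enter scope (depth=1)
Step 4: enter scope (depth=2)
Step 5: enter scope (depth=3)
Step 6: exit scope (depth=2)
Step 7: declare d=96 at depth 2
Visible at query point: d=96

Answer: 96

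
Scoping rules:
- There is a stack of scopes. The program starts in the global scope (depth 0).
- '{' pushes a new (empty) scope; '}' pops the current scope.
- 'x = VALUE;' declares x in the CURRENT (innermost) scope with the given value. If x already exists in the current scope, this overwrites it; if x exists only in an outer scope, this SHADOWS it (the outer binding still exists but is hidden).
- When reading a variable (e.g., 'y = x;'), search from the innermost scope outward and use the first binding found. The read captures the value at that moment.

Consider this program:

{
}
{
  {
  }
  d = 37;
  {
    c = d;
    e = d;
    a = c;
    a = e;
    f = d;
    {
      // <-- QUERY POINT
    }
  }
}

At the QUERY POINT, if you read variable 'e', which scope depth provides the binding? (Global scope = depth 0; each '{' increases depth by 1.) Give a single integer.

Step 1: enter scope (depth=1)
Step 2: exit scope (depth=0)
Step 3: enter scope (depth=1)
Step 4: enter scope (depth=2)
Step 5: exit scope (depth=1)
Step 6: declare d=37 at depth 1
Step 7: enter scope (depth=2)
Step 8: declare c=(read d)=37 at depth 2
Step 9: declare e=(read d)=37 at depth 2
Step 10: declare a=(read c)=37 at depth 2
Step 11: declare a=(read e)=37 at depth 2
Step 12: declare f=(read d)=37 at depth 2
Step 13: enter scope (depth=3)
Visible at query point: a=37 c=37 d=37 e=37 f=37

Answer: 2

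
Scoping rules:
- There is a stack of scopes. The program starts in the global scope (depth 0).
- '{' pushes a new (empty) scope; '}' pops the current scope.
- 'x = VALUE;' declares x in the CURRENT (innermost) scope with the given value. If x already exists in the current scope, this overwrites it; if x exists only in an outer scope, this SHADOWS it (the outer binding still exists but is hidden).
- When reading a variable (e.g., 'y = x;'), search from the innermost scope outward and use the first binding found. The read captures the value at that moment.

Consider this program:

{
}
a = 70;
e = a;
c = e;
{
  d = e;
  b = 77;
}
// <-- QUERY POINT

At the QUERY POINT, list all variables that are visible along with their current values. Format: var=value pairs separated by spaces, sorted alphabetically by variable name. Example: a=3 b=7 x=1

Step 1: enter scope (depth=1)
Step 2: exit scope (depth=0)
Step 3: declare a=70 at depth 0
Step 4: declare e=(read a)=70 at depth 0
Step 5: declare c=(read e)=70 at depth 0
Step 6: enter scope (depth=1)
Step 7: declare d=(read e)=70 at depth 1
Step 8: declare b=77 at depth 1
Step 9: exit scope (depth=0)
Visible at query point: a=70 c=70 e=70

Answer: a=70 c=70 e=70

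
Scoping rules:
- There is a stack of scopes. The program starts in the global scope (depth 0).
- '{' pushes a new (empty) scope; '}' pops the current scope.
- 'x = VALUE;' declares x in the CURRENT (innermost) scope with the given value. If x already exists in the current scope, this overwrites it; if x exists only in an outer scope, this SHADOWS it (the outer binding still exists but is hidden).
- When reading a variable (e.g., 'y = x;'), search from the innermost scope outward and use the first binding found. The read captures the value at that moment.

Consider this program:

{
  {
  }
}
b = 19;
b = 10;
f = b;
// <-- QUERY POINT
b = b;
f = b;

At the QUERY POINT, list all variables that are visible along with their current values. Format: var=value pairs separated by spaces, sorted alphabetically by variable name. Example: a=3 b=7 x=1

Answer: b=10 f=10

Derivation:
Step 1: enter scope (depth=1)
Step 2: enter scope (depth=2)
Step 3: exit scope (depth=1)
Step 4: exit scope (depth=0)
Step 5: declare b=19 at depth 0
Step 6: declare b=10 at depth 0
Step 7: declare f=(read b)=10 at depth 0
Visible at query point: b=10 f=10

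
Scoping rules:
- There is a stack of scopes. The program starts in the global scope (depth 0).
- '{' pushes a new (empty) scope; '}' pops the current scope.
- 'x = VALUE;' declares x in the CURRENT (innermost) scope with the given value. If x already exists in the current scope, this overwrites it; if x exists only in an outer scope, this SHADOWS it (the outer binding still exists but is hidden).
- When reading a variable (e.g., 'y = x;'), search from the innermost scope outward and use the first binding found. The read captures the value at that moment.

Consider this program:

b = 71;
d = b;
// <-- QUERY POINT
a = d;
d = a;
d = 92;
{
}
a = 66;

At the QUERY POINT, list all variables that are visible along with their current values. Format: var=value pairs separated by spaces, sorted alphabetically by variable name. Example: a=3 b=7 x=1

Step 1: declare b=71 at depth 0
Step 2: declare d=(read b)=71 at depth 0
Visible at query point: b=71 d=71

Answer: b=71 d=71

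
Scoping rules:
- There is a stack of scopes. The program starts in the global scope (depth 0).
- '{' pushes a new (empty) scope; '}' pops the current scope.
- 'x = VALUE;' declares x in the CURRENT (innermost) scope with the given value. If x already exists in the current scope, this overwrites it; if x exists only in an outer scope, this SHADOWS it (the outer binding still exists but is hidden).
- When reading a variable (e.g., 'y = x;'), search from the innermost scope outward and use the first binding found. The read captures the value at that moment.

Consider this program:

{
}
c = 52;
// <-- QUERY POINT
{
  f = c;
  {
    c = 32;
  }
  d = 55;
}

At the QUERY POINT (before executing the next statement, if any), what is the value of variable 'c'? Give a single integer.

Step 1: enter scope (depth=1)
Step 2: exit scope (depth=0)
Step 3: declare c=52 at depth 0
Visible at query point: c=52

Answer: 52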